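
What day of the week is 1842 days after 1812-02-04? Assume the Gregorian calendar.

Wednesday

First find the weekday of Feb 4, 1812. Doomsday rule: the anchor day for the 1800s is Friday. For year 12: 12÷12 = 1 r 0, and 0÷4 = 0, so 1+0+0 = 1.
Friday + 1 ≡ Saturday — that's 1812's doomsday.
In February the doomsday date is Feb 29 (1812 is a leap year (divisible by 4)).
Feb 4 is 25 days before Feb 29; 25 mod 7 = 4, so Saturday − 4 = Tuesday.
1842 mod 7 = 1, so 1842 days after a Tuesday is Tuesday + 1 = Wednesday.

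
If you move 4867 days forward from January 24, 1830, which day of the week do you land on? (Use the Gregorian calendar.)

Tuesday

First find the weekday of Jan 24, 1830. Doomsday rule: the anchor day for the 1800s is Friday. For year 30: 30÷12 = 2 r 6, and 6÷4 = 1, so 2+6+1 = 9.
Friday + 9 ≡ Sunday — that's 1830's doomsday.
In January the doomsday date is Jan 3 (1830 is not a leap year).
Jan 24 is 21 days after Jan 3; 21 mod 7 = 0, so Sunday + 0 = Sunday.
4867 mod 7 = 2, so 4867 days after a Sunday is Sunday + 2 = Tuesday.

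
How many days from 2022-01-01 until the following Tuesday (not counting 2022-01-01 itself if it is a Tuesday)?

Jan 1, 2022 is a Saturday.
From Saturday to the next Tuesday is 3 days.

3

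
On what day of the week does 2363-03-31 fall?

Sunday

Doomsday rule: the anchor day for the 2300s is Wednesday. For year 63: 63÷12 = 5 r 3, and 3÷4 = 0, so 5+3+0 = 8.
Wednesday + 8 ≡ Thursday — that's 2363's doomsday.
In March the doomsday date is Mar 14.
Mar 31 is 17 days after Mar 14; 17 mod 7 = 3, so Thursday + 3 = Sunday.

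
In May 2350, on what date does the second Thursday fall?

May 1, 2350 is a Monday.
The first Thursday is therefore May 4 (3 days later).
The second Thursday is 4 + 1×7 = May 11.

May 11, 2350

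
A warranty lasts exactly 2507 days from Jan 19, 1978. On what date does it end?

November 30, 1984

+365 (one year) → Jan 19, 1979 (2142 left).
+365 (one year) → Jan 19, 1980 (1777 left).
+366 (one year; includes Feb 29, 1980) → Jan 19, 1981 (1411 left).
+365 (one year) → Jan 19, 1982 (1046 left).
+365 (one year) → Jan 19, 1983 (681 left).
+365 (one year) → Jan 19, 1984 (316 left).
Jan has 31 days: +13 → Feb 1, 1984 (303 left).
Feb has 29 days: +29 → Mar 1, 1984 (274 left).
Mar has 31 days: +31 → Apr 1, 1984 (243 left).
Apr has 30 days: +30 → May 1, 1984 (213 left).
May has 31 days: +31 → Jun 1, 1984 (182 left).
Jun has 30 days: +30 → Jul 1, 1984 (152 left).
Jul has 31 days: +31 → Aug 1, 1984 (121 left).
Aug has 31 days: +31 → Sep 1, 1984 (90 left).
Sep has 30 days: +30 → Oct 1, 1984 (60 left).
Oct has 31 days: +31 → Nov 1, 1984 (29 left).
+29 → Nov 30, 1984.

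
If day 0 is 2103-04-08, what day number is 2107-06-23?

Apr 8, 2103 → Apr 8, 2104: 366 days (Feb 29, 2104 is in that span).
Apr 8, 2104 → Apr 8, 2105: 365 days.
Apr 8, 2105 → Apr 8, 2106: 365 days.
Apr 8, 2106 → Apr 8, 2107: 365 days.
Apr 8, 2107 → May 8, 2107: 30 days (April has 30).
May 8, 2107 → Jun 8, 2107: 31 days (May has 31).
Jun 8, 2107 → Jun 23, 2107: 15 days.
Total: 1537 days.

1537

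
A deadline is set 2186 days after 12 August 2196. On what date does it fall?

August 8, 2202

+365 (one year) → Aug 12, 2197 (1821 left).
+365 (one year) → Aug 12, 2198 (1456 left).
+365 (one year) → Aug 12, 2199 (1091 left).
+365 (one year) → Aug 12, 2200 (726 left).
+365 (one year) → Aug 12, 2201 (361 left).
Aug has 31 days: +20 → Sep 1, 2201 (341 left).
Sep has 30 days: +30 → Oct 1, 2201 (311 left).
Oct has 31 days: +31 → Nov 1, 2201 (280 left).
Nov has 30 days: +30 → Dec 1, 2201 (250 left).
Dec has 31 days: +31 → Jan 1, 2202 (219 left).
Jan has 31 days: +31 → Feb 1, 2202 (188 left).
Feb has 28 days: +28 → Mar 1, 2202 (160 left).
Mar has 31 days: +31 → Apr 1, 2202 (129 left).
Apr has 30 days: +30 → May 1, 2202 (99 left).
May has 31 days: +31 → Jun 1, 2202 (68 left).
Jun has 30 days: +30 → Jul 1, 2202 (38 left).
Jul has 31 days: +31 → Aug 1, 2202 (7 left).
+7 → Aug 8, 2202.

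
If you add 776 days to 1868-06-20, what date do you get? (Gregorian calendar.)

August 5, 1870

+365 (one year) → Jun 20, 1869 (411 left).
+365 (one year) → Jun 20, 1870 (46 left).
Jun has 30 days: +11 → Jul 1, 1870 (35 left).
Jul has 31 days: +31 → Aug 1, 1870 (4 left).
+4 → Aug 5, 1870.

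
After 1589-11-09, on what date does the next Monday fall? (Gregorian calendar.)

Nov 9, 1589 is a Thursday.
From Thursday to the next Monday is 4 days.
Nov 9, 1589 + 4 = Nov 13, 1589.

November 13, 1589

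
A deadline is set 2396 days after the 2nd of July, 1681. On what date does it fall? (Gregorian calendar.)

January 23, 1688

+365 (one year) → Jul 2, 1682 (2031 left).
+365 (one year) → Jul 2, 1683 (1666 left).
+366 (one year; includes Feb 29, 1684) → Jul 2, 1684 (1300 left).
+365 (one year) → Jul 2, 1685 (935 left).
+365 (one year) → Jul 2, 1686 (570 left).
+365 (one year) → Jul 2, 1687 (205 left).
Jul has 31 days: +30 → Aug 1, 1687 (175 left).
Aug has 31 days: +31 → Sep 1, 1687 (144 left).
Sep has 30 days: +30 → Oct 1, 1687 (114 left).
Oct has 31 days: +31 → Nov 1, 1687 (83 left).
Nov has 30 days: +30 → Dec 1, 1687 (53 left).
Dec has 31 days: +31 → Jan 1, 1688 (22 left).
+22 → Jan 23, 1688.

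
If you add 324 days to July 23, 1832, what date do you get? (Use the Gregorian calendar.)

June 12, 1833

Jul has 31 days: +9 → Aug 1, 1832 (315 left).
Aug has 31 days: +31 → Sep 1, 1832 (284 left).
Sep has 30 days: +30 → Oct 1, 1832 (254 left).
Oct has 31 days: +31 → Nov 1, 1832 (223 left).
Nov has 30 days: +30 → Dec 1, 1832 (193 left).
Dec has 31 days: +31 → Jan 1, 1833 (162 left).
Jan has 31 days: +31 → Feb 1, 1833 (131 left).
Feb has 28 days: +28 → Mar 1, 1833 (103 left).
Mar has 31 days: +31 → Apr 1, 1833 (72 left).
Apr has 30 days: +30 → May 1, 1833 (42 left).
May has 31 days: +31 → Jun 1, 1833 (11 left).
+11 → Jun 12, 1833.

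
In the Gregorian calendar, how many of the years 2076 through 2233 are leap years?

38

Multiples of 4 in [2076,2233]: 40.
Of those, multiples of 100: 2 (not leap unless ÷400).
Multiples of 400: 0.
Leap years = 40 − 2 + 0 = 38.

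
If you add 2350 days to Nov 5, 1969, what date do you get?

April 12, 1976

+365 (one year) → Nov 5, 1970 (1985 left).
+365 (one year) → Nov 5, 1971 (1620 left).
+366 (one year; includes Feb 29, 1972) → Nov 5, 1972 (1254 left).
+365 (one year) → Nov 5, 1973 (889 left).
+365 (one year) → Nov 5, 1974 (524 left).
+365 (one year) → Nov 5, 1975 (159 left).
Nov has 30 days: +26 → Dec 1, 1975 (133 left).
Dec has 31 days: +31 → Jan 1, 1976 (102 left).
Jan has 31 days: +31 → Feb 1, 1976 (71 left).
Feb has 29 days: +29 → Mar 1, 1976 (42 left).
Mar has 31 days: +31 → Apr 1, 1976 (11 left).
+11 → Apr 12, 1976.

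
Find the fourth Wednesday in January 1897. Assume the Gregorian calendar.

January 27, 1897

January 1, 1897 is a Friday.
The first Wednesday is therefore January 6 (5 days later).
The fourth Wednesday is 6 + 3×7 = January 27.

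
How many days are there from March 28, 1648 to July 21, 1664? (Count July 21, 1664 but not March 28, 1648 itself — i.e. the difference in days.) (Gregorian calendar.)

5959

Mar 28, 1648 → Mar 28, 1649: 365 days.
Mar 28, 1649 → Mar 28, 1650: 365 days.
Mar 28, 1650 → Mar 28, 1651: 365 days.
Mar 28, 1651 → Mar 28, 1652: 366 days (Feb 29, 1652 is in that span).
Mar 28, 1652 → Mar 28, 1653: 365 days.
Mar 28, 1653 → Mar 28, 1654: 365 days.
Mar 28, 1654 → Mar 28, 1655: 365 days.
Mar 28, 1655 → Mar 28, 1656: 366 days (Feb 29, 1656 is in that span).
Mar 28, 1656 → Mar 28, 1657: 365 days.
Mar 28, 1657 → Mar 28, 1658: 365 days.
Mar 28, 1658 → Mar 28, 1659: 365 days.
Mar 28, 1659 → Mar 28, 1660: 366 days (Feb 29, 1660 is in that span).
Mar 28, 1660 → Mar 28, 1661: 365 days.
Mar 28, 1661 → Mar 28, 1662: 365 days.
Mar 28, 1662 → Mar 28, 1663: 365 days.
Mar 28, 1663 → Mar 28, 1664: 366 days (Feb 29, 1664 is in that span).
Mar 28, 1664 → Apr 28, 1664: 31 days (March has 31).
Apr 28, 1664 → May 28, 1664: 30 days (April has 30).
May 28, 1664 → Jun 28, 1664: 31 days (May has 31).
Jun 28, 1664 → Jul 21, 1664: 23 days.
Total: 5959 days.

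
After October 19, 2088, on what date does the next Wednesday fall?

Oct 19, 2088 is a Tuesday.
From Tuesday to the next Wednesday is 1 day.
Oct 19, 2088 + 1 = Oct 20, 2088.

October 20, 2088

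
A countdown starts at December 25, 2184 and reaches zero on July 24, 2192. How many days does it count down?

2768

Dec 25, 2184 → Dec 25, 2185: 365 days.
Dec 25, 2185 → Dec 25, 2186: 365 days.
Dec 25, 2186 → Dec 25, 2187: 365 days.
Dec 25, 2187 → Dec 25, 2188: 366 days (Feb 29, 2188 is in that span).
Dec 25, 2188 → Dec 25, 2189: 365 days.
Dec 25, 2189 → Dec 25, 2190: 365 days.
Dec 25, 2190 → Dec 25, 2191: 365 days.
Dec 25, 2191 → Jan 25, 2192: 31 days (December has 31).
Jan 25, 2192 → Feb 25, 2192: 31 days (January has 31).
Feb 25, 2192 → Mar 25, 2192: 29 days (February has 29).
Mar 25, 2192 → Apr 25, 2192: 31 days (March has 31).
Apr 25, 2192 → May 25, 2192: 30 days (April has 30).
May 25, 2192 → Jun 25, 2192: 31 days (May has 31).
Jun 25, 2192 → Jul 24, 2192: 29 days.
Total: 2768 days.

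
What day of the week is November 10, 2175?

Friday

Doomsday rule: the anchor day for the 2100s is Sunday. For year 75: 75÷12 = 6 r 3, and 3÷4 = 0, so 6+3+0 = 9.
Sunday + 9 ≡ Tuesday — that's 2175's doomsday.
In November the doomsday date is Nov 7.
Nov 10 is 3 days after Nov 7; 3 mod 7 = 3, so Tuesday + 3 = Friday.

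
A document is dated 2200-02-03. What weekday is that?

Doomsday rule: the anchor day for the 2200s is Friday. For year 00: 0÷12 = 0 r 0, and 0÷4 = 0, so 0+0+0 = 0.
Friday + 0 ≡ Friday — that's 2200's doomsday.
In February the doomsday date is Feb 28 (2200 is not a leap year (divisible by 100 but not 400)).
Feb 3 is 25 days before Feb 28; 25 mod 7 = 4, so Friday − 4 = Monday.

Monday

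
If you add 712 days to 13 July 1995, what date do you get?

+366 (one year; includes Feb 29, 1996) → Jul 13, 1996 (346 left).
Jul has 31 days: +19 → Aug 1, 1996 (327 left).
Aug has 31 days: +31 → Sep 1, 1996 (296 left).
Sep has 30 days: +30 → Oct 1, 1996 (266 left).
Oct has 31 days: +31 → Nov 1, 1996 (235 left).
Nov has 30 days: +30 → Dec 1, 1996 (205 left).
Dec has 31 days: +31 → Jan 1, 1997 (174 left).
Jan has 31 days: +31 → Feb 1, 1997 (143 left).
Feb has 28 days: +28 → Mar 1, 1997 (115 left).
Mar has 31 days: +31 → Apr 1, 1997 (84 left).
Apr has 30 days: +30 → May 1, 1997 (54 left).
May has 31 days: +31 → Jun 1, 1997 (23 left).
+23 → Jun 24, 1997.

June 24, 1997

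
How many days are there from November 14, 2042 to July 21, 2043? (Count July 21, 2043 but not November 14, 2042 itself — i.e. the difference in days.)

249

Nov 14, 2042 → Dec 14, 2042: 30 days (November has 30).
Dec 14, 2042 → Jan 14, 2043: 31 days (December has 31).
Jan 14, 2043 → Feb 14, 2043: 31 days (January has 31).
Feb 14, 2043 → Mar 14, 2043: 28 days (February has 28).
Mar 14, 2043 → Apr 14, 2043: 31 days (March has 31).
Apr 14, 2043 → May 14, 2043: 30 days (April has 30).
May 14, 2043 → Jun 14, 2043: 31 days (May has 31).
Jun 14, 2043 → Jul 14, 2043: 30 days (June has 30).
Jul 14, 2043 → Jul 21, 2043: 7 days.
Total: 249 days.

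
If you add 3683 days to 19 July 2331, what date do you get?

+366 (one year; includes Feb 29, 2332) → Jul 19, 2332 (3317 left).
+365 (one year) → Jul 19, 2333 (2952 left).
+365 (one year) → Jul 19, 2334 (2587 left).
+365 (one year) → Jul 19, 2335 (2222 left).
+366 (one year; includes Feb 29, 2336) → Jul 19, 2336 (1856 left).
+365 (one year) → Jul 19, 2337 (1491 left).
+365 (one year) → Jul 19, 2338 (1126 left).
+365 (one year) → Jul 19, 2339 (761 left).
+366 (one year; includes Feb 29, 2340) → Jul 19, 2340 (395 left).
Jul has 31 days: +13 → Aug 1, 2340 (382 left).
Aug has 31 days: +31 → Sep 1, 2340 (351 left).
Sep has 30 days: +30 → Oct 1, 2340 (321 left).
Oct has 31 days: +31 → Nov 1, 2340 (290 left).
Nov has 30 days: +30 → Dec 1, 2340 (260 left).
Dec has 31 days: +31 → Jan 1, 2341 (229 left).
Jan has 31 days: +31 → Feb 1, 2341 (198 left).
Feb has 28 days: +28 → Mar 1, 2341 (170 left).
Mar has 31 days: +31 → Apr 1, 2341 (139 left).
Apr has 30 days: +30 → May 1, 2341 (109 left).
May has 31 days: +31 → Jun 1, 2341 (78 left).
Jun has 30 days: +30 → Jul 1, 2341 (48 left).
Jul has 31 days: +31 → Aug 1, 2341 (17 left).
+17 → Aug 18, 2341.

August 18, 2341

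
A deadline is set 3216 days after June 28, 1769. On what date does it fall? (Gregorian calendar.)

+365 (one year) → Jun 28, 1770 (2851 left).
+365 (one year) → Jun 28, 1771 (2486 left).
+366 (one year; includes Feb 29, 1772) → Jun 28, 1772 (2120 left).
+365 (one year) → Jun 28, 1773 (1755 left).
+365 (one year) → Jun 28, 1774 (1390 left).
+365 (one year) → Jun 28, 1775 (1025 left).
+366 (one year; includes Feb 29, 1776) → Jun 28, 1776 (659 left).
+365 (one year) → Jun 28, 1777 (294 left).
Jun has 30 days: +3 → Jul 1, 1777 (291 left).
Jul has 31 days: +31 → Aug 1, 1777 (260 left).
Aug has 31 days: +31 → Sep 1, 1777 (229 left).
Sep has 30 days: +30 → Oct 1, 1777 (199 left).
Oct has 31 days: +31 → Nov 1, 1777 (168 left).
Nov has 30 days: +30 → Dec 1, 1777 (138 left).
Dec has 31 days: +31 → Jan 1, 1778 (107 left).
Jan has 31 days: +31 → Feb 1, 1778 (76 left).
Feb has 28 days: +28 → Mar 1, 1778 (48 left).
Mar has 31 days: +31 → Apr 1, 1778 (17 left).
+17 → Apr 18, 1778.

April 18, 1778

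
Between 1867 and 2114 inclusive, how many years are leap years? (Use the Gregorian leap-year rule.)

60

Multiples of 4 in [1867,2114]: 62.
Of those, multiples of 100: 3 (not leap unless ÷400).
Multiples of 400: 1.
Leap years = 62 − 3 + 1 = 60.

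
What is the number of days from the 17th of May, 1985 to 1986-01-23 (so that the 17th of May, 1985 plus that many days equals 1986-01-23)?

May 17, 1985 → Jun 17, 1985: 31 days (May has 31).
Jun 17, 1985 → Jul 17, 1985: 30 days (June has 30).
Jul 17, 1985 → Aug 17, 1985: 31 days (July has 31).
Aug 17, 1985 → Sep 17, 1985: 31 days (August has 31).
Sep 17, 1985 → Oct 17, 1985: 30 days (September has 30).
Oct 17, 1985 → Nov 17, 1985: 31 days (October has 31).
Nov 17, 1985 → Dec 17, 1985: 30 days (November has 30).
Dec 17, 1985 → Jan 17, 1986: 31 days (December has 31).
Jan 17, 1986 → Jan 23, 1986: 6 days.
Total: 251 days.

251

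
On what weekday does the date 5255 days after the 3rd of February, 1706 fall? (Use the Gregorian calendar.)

First find the weekday of Feb 3, 1706. Doomsday rule: the anchor day for the 1700s is Sunday. For year 06: 6÷12 = 0 r 6, and 6÷4 = 1, so 0+6+1 = 7.
Sunday + 7 ≡ Sunday — that's 1706's doomsday.
In February the doomsday date is Feb 28 (1706 is not a leap year).
Feb 3 is 25 days before Feb 28; 25 mod 7 = 4, so Sunday − 4 = Wednesday.
5255 mod 7 = 5, so 5255 days after a Wednesday is Wednesday + 5 = Monday.

Monday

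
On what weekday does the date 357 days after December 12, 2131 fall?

Wednesday

Dec 12, 2131 is a Wednesday.
357 mod 7 = 0, so 357 days after a Wednesday is Wednesday + 0 = Wednesday.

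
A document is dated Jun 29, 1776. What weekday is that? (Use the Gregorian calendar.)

Saturday

Doomsday rule: the anchor day for the 1700s is Sunday. For year 76: 76÷12 = 6 r 4, and 4÷4 = 1, so 6+4+1 = 11.
Sunday + 11 ≡ Thursday — that's 1776's doomsday.
In June the doomsday date is Jun 6.
Jun 29 is 23 days after Jun 6; 23 mod 7 = 2, so Thursday + 2 = Saturday.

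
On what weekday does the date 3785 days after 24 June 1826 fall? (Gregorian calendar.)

Thursday

First find the weekday of Jun 24, 1826. Doomsday rule: the anchor day for the 1800s is Friday. For year 26: 26÷12 = 2 r 2, and 2÷4 = 0, so 2+2+0 = 4.
Friday + 4 ≡ Tuesday — that's 1826's doomsday.
In June the doomsday date is Jun 6.
Jun 24 is 18 days after Jun 6; 18 mod 7 = 4, so Tuesday + 4 = Saturday.
3785 mod 7 = 5, so 3785 days after a Saturday is Saturday + 5 = Thursday.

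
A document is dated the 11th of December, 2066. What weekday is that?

Doomsday rule: the anchor day for the 2000s is Tuesday. For year 66: 66÷12 = 5 r 6, and 6÷4 = 1, so 5+6+1 = 12.
Tuesday + 12 ≡ Sunday — that's 2066's doomsday.
In December the doomsday date is Dec 12.
Dec 11 is 1 day before Dec 12; 1 mod 7 = 1, so Sunday − 1 = Saturday.

Saturday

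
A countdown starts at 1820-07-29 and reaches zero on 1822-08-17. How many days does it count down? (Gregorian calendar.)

Jul 29, 1820 → Jul 29, 1821: 365 days.
Jul 29, 1821 → Aug 29, 1821: 31 days (July has 31).
Aug 29, 1821 → Sep 29, 1821: 31 days (August has 31).
Sep 29, 1821 → Oct 29, 1821: 30 days (September has 30).
Oct 29, 1821 → Nov 29, 1821: 31 days (October has 31).
Nov 29, 1821 → Dec 29, 1821: 30 days (November has 30).
Dec 29, 1821 → Jan 29, 1822: 31 days (December has 31).
Jan 29, 1822 → Feb 28, 1822: 30 days (January has 31).
Feb 28, 1822 → Mar 28, 1822: 28 days (February has 28).
Mar 28, 1822 → Apr 28, 1822: 31 days (March has 31).
Apr 28, 1822 → May 28, 1822: 30 days (April has 30).
May 28, 1822 → Jun 28, 1822: 31 days (May has 31).
Jun 28, 1822 → Jul 28, 1822: 30 days (June has 30).
Jul 28, 1822 → Aug 17, 1822: 20 days.
Total: 749 days.

749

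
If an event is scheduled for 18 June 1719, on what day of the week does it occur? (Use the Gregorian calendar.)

Doomsday rule: the anchor day for the 1700s is Sunday. For year 19: 19÷12 = 1 r 7, and 7÷4 = 1, so 1+7+1 = 9.
Sunday + 9 ≡ Tuesday — that's 1719's doomsday.
In June the doomsday date is Jun 6.
Jun 18 is 12 days after Jun 6; 12 mod 7 = 5, so Tuesday + 5 = Sunday.

Sunday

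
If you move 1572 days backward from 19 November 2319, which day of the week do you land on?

Saturday

Nov 19, 2319 is a Wednesday.
1572 mod 7 = 4, so 1572 days before a Wednesday is Wednesday − 4 = Saturday.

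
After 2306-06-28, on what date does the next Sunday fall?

July 1, 2306

Jun 28, 2306 is a Thursday.
From Thursday to the next Sunday is 3 days.
Jun 28, 2306 + 3 = Jul 1, 2306.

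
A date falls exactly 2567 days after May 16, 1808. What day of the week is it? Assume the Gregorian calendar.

May 16, 1808 is a Monday.
2567 mod 7 = 5, so 2567 days after a Monday is Monday + 5 = Saturday.

Saturday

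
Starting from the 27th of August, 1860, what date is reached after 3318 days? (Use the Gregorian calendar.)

September 27, 1869

+365 (one year) → Aug 27, 1861 (2953 left).
+365 (one year) → Aug 27, 1862 (2588 left).
+365 (one year) → Aug 27, 1863 (2223 left).
+366 (one year; includes Feb 29, 1864) → Aug 27, 1864 (1857 left).
+365 (one year) → Aug 27, 1865 (1492 left).
+365 (one year) → Aug 27, 1866 (1127 left).
+365 (one year) → Aug 27, 1867 (762 left).
+366 (one year; includes Feb 29, 1868) → Aug 27, 1868 (396 left).
Aug has 31 days: +5 → Sep 1, 1868 (391 left).
Sep has 30 days: +30 → Oct 1, 1868 (361 left).
Oct has 31 days: +31 → Nov 1, 1868 (330 left).
Nov has 30 days: +30 → Dec 1, 1868 (300 left).
Dec has 31 days: +31 → Jan 1, 1869 (269 left).
Jan has 31 days: +31 → Feb 1, 1869 (238 left).
Feb has 28 days: +28 → Mar 1, 1869 (210 left).
Mar has 31 days: +31 → Apr 1, 1869 (179 left).
Apr has 30 days: +30 → May 1, 1869 (149 left).
May has 31 days: +31 → Jun 1, 1869 (118 left).
Jun has 30 days: +30 → Jul 1, 1869 (88 left).
Jul has 31 days: +31 → Aug 1, 1869 (57 left).
Aug has 31 days: +31 → Sep 1, 1869 (26 left).
+26 → Sep 27, 1869.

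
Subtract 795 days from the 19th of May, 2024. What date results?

March 16, 2022

−366 (one year; includes Feb 29, 2024) → May 19, 2023 (429 left).
−365 (one year) → May 19, 2022 (64 left).
−19 → Apr 30, 2022 (end of Apr, 30 days; 45 left).
−30 → Mar 31, 2022 (end of Mar, 31 days; 15 left).
−15 → Mar 16, 2022.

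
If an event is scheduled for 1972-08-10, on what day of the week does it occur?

Doomsday rule: the anchor day for the 1900s is Wednesday. For year 72: 72÷12 = 6 r 0, and 0÷4 = 0, so 6+0+0 = 6.
Wednesday + 6 ≡ Tuesday — that's 1972's doomsday.
In August the doomsday date is Aug 8.
Aug 10 is 2 days after Aug 8; 2 mod 7 = 2, so Tuesday + 2 = Thursday.

Thursday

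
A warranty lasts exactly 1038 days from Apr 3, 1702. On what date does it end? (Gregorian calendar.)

+365 (one year) → Apr 3, 1703 (673 left).
+366 (one year; includes Feb 29, 1704) → Apr 3, 1704 (307 left).
Apr has 30 days: +28 → May 1, 1704 (279 left).
May has 31 days: +31 → Jun 1, 1704 (248 left).
Jun has 30 days: +30 → Jul 1, 1704 (218 left).
Jul has 31 days: +31 → Aug 1, 1704 (187 left).
Aug has 31 days: +31 → Sep 1, 1704 (156 left).
Sep has 30 days: +30 → Oct 1, 1704 (126 left).
Oct has 31 days: +31 → Nov 1, 1704 (95 left).
Nov has 30 days: +30 → Dec 1, 1704 (65 left).
Dec has 31 days: +31 → Jan 1, 1705 (34 left).
Jan has 31 days: +31 → Feb 1, 1705 (3 left).
+3 → Feb 4, 1705.

February 4, 1705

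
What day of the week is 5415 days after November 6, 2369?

Monday

First find the weekday of Nov 6, 2369. Doomsday rule: the anchor day for the 2300s is Wednesday. For year 69: 69÷12 = 5 r 9, and 9÷4 = 2, so 5+9+2 = 16.
Wednesday + 16 ≡ Friday — that's 2369's doomsday.
In November the doomsday date is Nov 7.
Nov 6 is 1 day before Nov 7; 1 mod 7 = 1, so Friday − 1 = Thursday.
5415 mod 7 = 4, so 5415 days after a Thursday is Thursday + 4 = Monday.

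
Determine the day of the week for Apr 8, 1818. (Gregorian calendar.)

Wednesday

Doomsday rule: the anchor day for the 1800s is Friday. For year 18: 18÷12 = 1 r 6, and 6÷4 = 1, so 1+6+1 = 8.
Friday + 8 ≡ Saturday — that's 1818's doomsday.
In April the doomsday date is Apr 4.
Apr 8 is 4 days after Apr 4; 4 mod 7 = 4, so Saturday + 4 = Wednesday.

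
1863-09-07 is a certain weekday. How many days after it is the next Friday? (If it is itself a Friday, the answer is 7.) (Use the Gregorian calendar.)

Sep 7, 1863 is a Monday.
From Monday to the next Friday is 4 days.

4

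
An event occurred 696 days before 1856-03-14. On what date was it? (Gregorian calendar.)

−366 (one year; includes Feb 29, 1856) → Mar 14, 1855 (330 left).
−14 → Feb 28, 1855 (end of Feb, 28 days; 316 left).
−28 → Jan 31, 1855 (end of Jan, 31 days; 288 left).
−31 → Dec 31, 1854 (end of Dec, 31 days; 257 left).
−31 → Nov 30, 1854 (end of Nov, 30 days; 226 left).
−30 → Oct 31, 1854 (end of Oct, 31 days; 196 left).
−31 → Sep 30, 1854 (end of Sep, 30 days; 165 left).
−30 → Aug 31, 1854 (end of Aug, 31 days; 135 left).
−31 → Jul 31, 1854 (end of Jul, 31 days; 104 left).
−31 → Jun 30, 1854 (end of Jun, 30 days; 73 left).
−30 → May 31, 1854 (end of May, 31 days; 43 left).
−31 → Apr 30, 1854 (end of Apr, 30 days; 12 left).
−12 → Apr 18, 1854.

April 18, 1854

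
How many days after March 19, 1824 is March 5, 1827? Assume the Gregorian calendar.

1081

Mar 19, 1824 → Mar 19, 1825: 365 days.
Mar 19, 1825 → Mar 19, 1826: 365 days.
Mar 19, 1826 → Apr 19, 1826: 31 days (March has 31).
Apr 19, 1826 → May 19, 1826: 30 days (April has 30).
May 19, 1826 → Jun 19, 1826: 31 days (May has 31).
Jun 19, 1826 → Jul 19, 1826: 30 days (June has 30).
Jul 19, 1826 → Aug 19, 1826: 31 days (July has 31).
Aug 19, 1826 → Sep 19, 1826: 31 days (August has 31).
Sep 19, 1826 → Oct 19, 1826: 30 days (September has 30).
Oct 19, 1826 → Nov 19, 1826: 31 days (October has 31).
Nov 19, 1826 → Dec 19, 1826: 30 days (November has 30).
Dec 19, 1826 → Jan 19, 1827: 31 days (December has 31).
Jan 19, 1827 → Feb 19, 1827: 31 days (January has 31).
Feb 19, 1827 → Mar 5, 1827: 14 days.
Total: 1081 days.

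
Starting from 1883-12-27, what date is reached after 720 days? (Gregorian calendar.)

+366 (one year; includes Feb 29, 1884) → Dec 27, 1884 (354 left).
Dec has 31 days: +5 → Jan 1, 1885 (349 left).
Jan has 31 days: +31 → Feb 1, 1885 (318 left).
Feb has 28 days: +28 → Mar 1, 1885 (290 left).
Mar has 31 days: +31 → Apr 1, 1885 (259 left).
Apr has 30 days: +30 → May 1, 1885 (229 left).
May has 31 days: +31 → Jun 1, 1885 (198 left).
Jun has 30 days: +30 → Jul 1, 1885 (168 left).
Jul has 31 days: +31 → Aug 1, 1885 (137 left).
Aug has 31 days: +31 → Sep 1, 1885 (106 left).
Sep has 30 days: +30 → Oct 1, 1885 (76 left).
Oct has 31 days: +31 → Nov 1, 1885 (45 left).
Nov has 30 days: +30 → Dec 1, 1885 (15 left).
+15 → Dec 16, 1885.

December 16, 1885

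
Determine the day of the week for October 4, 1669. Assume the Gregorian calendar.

Friday

Doomsday rule: the anchor day for the 1600s is Tuesday. For year 69: 69÷12 = 5 r 9, and 9÷4 = 2, so 5+9+2 = 16.
Tuesday + 16 ≡ Thursday — that's 1669's doomsday.
In October the doomsday date is Oct 10.
Oct 4 is 6 days before Oct 10; 6 mod 7 = 6, so Thursday − 6 = Friday.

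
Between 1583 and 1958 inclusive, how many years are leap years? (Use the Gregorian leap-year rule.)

91

Multiples of 4 in [1583,1958]: 94.
Of those, multiples of 100: 4 (not leap unless ÷400).
Multiples of 400: 1.
Leap years = 94 − 4 + 1 = 91.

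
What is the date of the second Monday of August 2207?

August 10, 2207

August 1, 2207 is a Saturday.
The first Monday is therefore August 3 (2 days later).
The second Monday is 3 + 1×7 = August 10.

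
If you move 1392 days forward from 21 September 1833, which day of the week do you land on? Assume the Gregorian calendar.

Sep 21, 1833 is a Saturday.
1392 mod 7 = 6, so 1392 days after a Saturday is Saturday + 6 = Friday.

Friday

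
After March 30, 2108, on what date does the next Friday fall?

Mar 30, 2108 is a Friday.
From Friday to the next Friday is 7 days.
Mar 30, 2108 + 7 = Apr 6, 2108.

April 6, 2108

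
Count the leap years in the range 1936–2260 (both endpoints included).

80

Multiples of 4 in [1936,2260]: 82.
Of those, multiples of 100: 3 (not leap unless ÷400).
Multiples of 400: 1.
Leap years = 82 − 3 + 1 = 80.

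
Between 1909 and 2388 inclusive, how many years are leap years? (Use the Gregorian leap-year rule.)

117

Multiples of 4 in [1909,2388]: 120.
Of those, multiples of 100: 4 (not leap unless ÷400).
Multiples of 400: 1.
Leap years = 120 − 4 + 1 = 117.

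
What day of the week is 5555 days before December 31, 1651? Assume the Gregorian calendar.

Wednesday

First find the weekday of Dec 31, 1651. Doomsday rule: the anchor day for the 1600s is Tuesday. For year 51: 51÷12 = 4 r 3, and 3÷4 = 0, so 4+3+0 = 7.
Tuesday + 7 ≡ Tuesday — that's 1651's doomsday.
In December the doomsday date is Dec 12.
Dec 31 is 19 days after Dec 12; 19 mod 7 = 5, so Tuesday + 5 = Sunday.
5555 mod 7 = 4, so 5555 days before a Sunday is Sunday − 4 = Wednesday.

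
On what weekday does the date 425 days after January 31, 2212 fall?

Wednesday

First find the weekday of Jan 31, 2212. Doomsday rule: the anchor day for the 2200s is Friday. For year 12: 12÷12 = 1 r 0, and 0÷4 = 0, so 1+0+0 = 1.
Friday + 1 ≡ Saturday — that's 2212's doomsday.
In January the doomsday date is Jan 4 (2212 is a leap year (divisible by 4)).
Jan 31 is 27 days after Jan 4; 27 mod 7 = 6, so Saturday + 6 = Friday.
425 mod 7 = 5, so 425 days after a Friday is Friday + 5 = Wednesday.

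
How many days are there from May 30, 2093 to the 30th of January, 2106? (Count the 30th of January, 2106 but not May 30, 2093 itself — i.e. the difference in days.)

4627

May 30, 2093 → May 30, 2094: 365 days.
May 30, 2094 → May 30, 2095: 365 days.
May 30, 2095 → May 30, 2096: 366 days (Feb 29, 2096 is in that span).
May 30, 2096 → May 30, 2097: 365 days.
May 30, 2097 → May 30, 2098: 365 days.
May 30, 2098 → May 30, 2099: 365 days.
May 30, 2099 → May 30, 2100: 365 days.
May 30, 2100 → May 30, 2101: 365 days.
May 30, 2101 → May 30, 2102: 365 days.
May 30, 2102 → May 30, 2103: 365 days.
May 30, 2103 → May 30, 2104: 366 days (Feb 29, 2104 is in that span).
May 30, 2104 → May 30, 2105: 365 days.
May 30, 2105 → Jun 30, 2105: 31 days (May has 31).
Jun 30, 2105 → Jul 30, 2105: 30 days (June has 30).
Jul 30, 2105 → Aug 30, 2105: 31 days (July has 31).
Aug 30, 2105 → Sep 30, 2105: 31 days (August has 31).
Sep 30, 2105 → Oct 30, 2105: 30 days (September has 30).
Oct 30, 2105 → Nov 30, 2105: 31 days (October has 31).
Nov 30, 2105 → Dec 30, 2105: 30 days (November has 30).
Dec 30, 2105 → Jan 30, 2106: 31 days.
Total: 4627 days.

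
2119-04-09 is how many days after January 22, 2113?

Jan 22, 2113 → Jan 22, 2114: 365 days.
Jan 22, 2114 → Jan 22, 2115: 365 days.
Jan 22, 2115 → Jan 22, 2116: 365 days.
Jan 22, 2116 → Jan 22, 2117: 366 days (Feb 29, 2116 is in that span).
Jan 22, 2117 → Jan 22, 2118: 365 days.
Jan 22, 2118 → Jan 22, 2119: 365 days.
Jan 22, 2119 → Feb 22, 2119: 31 days (January has 31).
Feb 22, 2119 → Mar 22, 2119: 28 days (February has 28).
Mar 22, 2119 → Apr 9, 2119: 18 days.
Total: 2268 days.

2268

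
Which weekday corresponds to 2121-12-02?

Tuesday

Doomsday rule: the anchor day for the 2100s is Sunday. For year 21: 21÷12 = 1 r 9, and 9÷4 = 2, so 1+9+2 = 12.
Sunday + 12 ≡ Friday — that's 2121's doomsday.
In December the doomsday date is Dec 12.
Dec 2 is 10 days before Dec 12; 10 mod 7 = 3, so Friday − 3 = Tuesday.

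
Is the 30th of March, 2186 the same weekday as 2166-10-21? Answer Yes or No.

No

From Oct 21, 2166 to Mar 30, 2186 is 7100 days.
7100 mod 7 = 2, so they are different weekdays.
(Oct 21, 2166 is a Tuesday; Mar 30, 2186 is a Thursday.)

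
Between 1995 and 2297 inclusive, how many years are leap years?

74

Multiples of 4 in [1995,2297]: 76.
Of those, multiples of 100: 3 (not leap unless ÷400).
Multiples of 400: 1.
Leap years = 76 − 3 + 1 = 74.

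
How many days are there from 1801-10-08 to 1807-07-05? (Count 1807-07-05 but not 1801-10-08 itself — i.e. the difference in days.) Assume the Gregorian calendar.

2096

Oct 8, 1801 → Oct 8, 1802: 365 days.
Oct 8, 1802 → Oct 8, 1803: 365 days.
Oct 8, 1803 → Oct 8, 1804: 366 days (Feb 29, 1804 is in that span).
Oct 8, 1804 → Oct 8, 1805: 365 days.
Oct 8, 1805 → Oct 8, 1806: 365 days.
Oct 8, 1806 → Nov 8, 1806: 31 days (October has 31).
Nov 8, 1806 → Dec 8, 1806: 30 days (November has 30).
Dec 8, 1806 → Jan 8, 1807: 31 days (December has 31).
Jan 8, 1807 → Feb 8, 1807: 31 days (January has 31).
Feb 8, 1807 → Mar 8, 1807: 28 days (February has 28).
Mar 8, 1807 → Apr 8, 1807: 31 days (March has 31).
Apr 8, 1807 → May 8, 1807: 30 days (April has 30).
May 8, 1807 → Jun 8, 1807: 31 days (May has 31).
Jun 8, 1807 → Jul 5, 1807: 27 days.
Total: 2096 days.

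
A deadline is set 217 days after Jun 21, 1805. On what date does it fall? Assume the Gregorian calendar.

Jun has 30 days: +10 → Jul 1, 1805 (207 left).
Jul has 31 days: +31 → Aug 1, 1805 (176 left).
Aug has 31 days: +31 → Sep 1, 1805 (145 left).
Sep has 30 days: +30 → Oct 1, 1805 (115 left).
Oct has 31 days: +31 → Nov 1, 1805 (84 left).
Nov has 30 days: +30 → Dec 1, 1805 (54 left).
Dec has 31 days: +31 → Jan 1, 1806 (23 left).
+23 → Jan 24, 1806.

January 24, 1806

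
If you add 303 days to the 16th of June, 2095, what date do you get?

April 14, 2096

Jun has 30 days: +15 → Jul 1, 2095 (288 left).
Jul has 31 days: +31 → Aug 1, 2095 (257 left).
Aug has 31 days: +31 → Sep 1, 2095 (226 left).
Sep has 30 days: +30 → Oct 1, 2095 (196 left).
Oct has 31 days: +31 → Nov 1, 2095 (165 left).
Nov has 30 days: +30 → Dec 1, 2095 (135 left).
Dec has 31 days: +31 → Jan 1, 2096 (104 left).
Jan has 31 days: +31 → Feb 1, 2096 (73 left).
Feb has 29 days: +29 → Mar 1, 2096 (44 left).
Mar has 31 days: +31 → Apr 1, 2096 (13 left).
+13 → Apr 14, 2096.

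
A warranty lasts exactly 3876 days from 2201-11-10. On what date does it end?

+365 (one year) → Nov 10, 2202 (3511 left).
+365 (one year) → Nov 10, 2203 (3146 left).
+366 (one year; includes Feb 29, 2204) → Nov 10, 2204 (2780 left).
+365 (one year) → Nov 10, 2205 (2415 left).
+365 (one year) → Nov 10, 2206 (2050 left).
+365 (one year) → Nov 10, 2207 (1685 left).
+366 (one year; includes Feb 29, 2208) → Nov 10, 2208 (1319 left).
+365 (one year) → Nov 10, 2209 (954 left).
+365 (one year) → Nov 10, 2210 (589 left).
+365 (one year) → Nov 10, 2211 (224 left).
Nov has 30 days: +21 → Dec 1, 2211 (203 left).
Dec has 31 days: +31 → Jan 1, 2212 (172 left).
Jan has 31 days: +31 → Feb 1, 2212 (141 left).
Feb has 29 days: +29 → Mar 1, 2212 (112 left).
Mar has 31 days: +31 → Apr 1, 2212 (81 left).
Apr has 30 days: +30 → May 1, 2212 (51 left).
May has 31 days: +31 → Jun 1, 2212 (20 left).
+20 → Jun 21, 2212.

June 21, 2212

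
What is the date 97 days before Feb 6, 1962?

November 1, 1961

−6 → Jan 31, 1962 (end of Jan, 31 days; 91 left).
−31 → Dec 31, 1961 (end of Dec, 31 days; 60 left).
−31 → Nov 30, 1961 (end of Nov, 30 days; 29 left).
−29 → Nov 1, 1961.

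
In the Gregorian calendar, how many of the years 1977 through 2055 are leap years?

Multiples of 4 in [1977,2055]: 19.
Of those, multiples of 100: 1 (not leap unless ÷400).
Multiples of 400: 1.
Leap years = 19 − 1 + 1 = 19.

19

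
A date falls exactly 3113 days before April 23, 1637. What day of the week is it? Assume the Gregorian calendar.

Apr 23, 1637 is a Thursday.
3113 mod 7 = 5, so 3113 days before a Thursday is Thursday − 5 = Saturday.

Saturday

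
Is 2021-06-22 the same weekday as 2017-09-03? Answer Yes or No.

No

From Sep 3, 2017 to Jun 22, 2021 is 1388 days.
1388 mod 7 = 2, so they are different weekdays.
(Sep 3, 2017 is a Sunday; Jun 22, 2021 is a Tuesday.)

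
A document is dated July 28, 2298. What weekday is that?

Thursday

Doomsday rule: the anchor day for the 2200s is Friday. For year 98: 98÷12 = 8 r 2, and 2÷4 = 0, so 8+2+0 = 10.
Friday + 10 ≡ Monday — that's 2298's doomsday.
In July the doomsday date is Jul 11.
Jul 28 is 17 days after Jul 11; 17 mod 7 = 3, so Monday + 3 = Thursday.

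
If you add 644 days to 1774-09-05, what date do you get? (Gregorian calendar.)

+365 (one year) → Sep 5, 1775 (279 left).
Sep has 30 days: +26 → Oct 1, 1775 (253 left).
Oct has 31 days: +31 → Nov 1, 1775 (222 left).
Nov has 30 days: +30 → Dec 1, 1775 (192 left).
Dec has 31 days: +31 → Jan 1, 1776 (161 left).
Jan has 31 days: +31 → Feb 1, 1776 (130 left).
Feb has 29 days: +29 → Mar 1, 1776 (101 left).
Mar has 31 days: +31 → Apr 1, 1776 (70 left).
Apr has 30 days: +30 → May 1, 1776 (40 left).
May has 31 days: +31 → Jun 1, 1776 (9 left).
+9 → Jun 10, 1776.

June 10, 1776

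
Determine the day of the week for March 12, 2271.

Doomsday rule: the anchor day for the 2200s is Friday. For year 71: 71÷12 = 5 r 11, and 11÷4 = 2, so 5+11+2 = 18.
Friday + 18 ≡ Tuesday — that's 2271's doomsday.
In March the doomsday date is Mar 14.
Mar 12 is 2 days before Mar 14; 2 mod 7 = 2, so Tuesday − 2 = Sunday.

Sunday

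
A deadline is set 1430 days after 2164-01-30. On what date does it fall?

December 30, 2167

+366 (one year; includes Feb 29, 2164) → Jan 30, 2165 (1064 left).
+365 (one year) → Jan 30, 2166 (699 left).
+365 (one year) → Jan 30, 2167 (334 left).
Jan has 31 days: +2 → Feb 1, 2167 (332 left).
Feb has 28 days: +28 → Mar 1, 2167 (304 left).
Mar has 31 days: +31 → Apr 1, 2167 (273 left).
Apr has 30 days: +30 → May 1, 2167 (243 left).
May has 31 days: +31 → Jun 1, 2167 (212 left).
Jun has 30 days: +30 → Jul 1, 2167 (182 left).
Jul has 31 days: +31 → Aug 1, 2167 (151 left).
Aug has 31 days: +31 → Sep 1, 2167 (120 left).
Sep has 30 days: +30 → Oct 1, 2167 (90 left).
Oct has 31 days: +31 → Nov 1, 2167 (59 left).
Nov has 30 days: +30 → Dec 1, 2167 (29 left).
+29 → Dec 30, 2167.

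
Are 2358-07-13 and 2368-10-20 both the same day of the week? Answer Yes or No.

Yes

From Jul 13, 2358 to Oct 20, 2368 is 3752 days.
3752 mod 7 = 0, so they are the same weekday.
(Jul 13, 2358 is a Sunday; Oct 20, 2368 is a Sunday.)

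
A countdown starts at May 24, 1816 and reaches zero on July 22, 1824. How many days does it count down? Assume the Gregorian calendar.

May 24, 1816 → May 24, 1817: 365 days.
May 24, 1817 → May 24, 1818: 365 days.
May 24, 1818 → May 24, 1819: 365 days.
May 24, 1819 → May 24, 1820: 366 days (Feb 29, 1820 is in that span).
May 24, 1820 → May 24, 1821: 365 days.
May 24, 1821 → May 24, 1822: 365 days.
May 24, 1822 → May 24, 1823: 365 days.
May 24, 1823 → May 24, 1824: 366 days (Feb 29, 1824 is in that span).
May 24, 1824 → Jun 24, 1824: 31 days (May has 31).
Jun 24, 1824 → Jul 22, 1824: 28 days.
Total: 2981 days.

2981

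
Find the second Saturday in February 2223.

February 8, 2223

February 1, 2223 is a Saturday.
The first Saturday is therefore February 1 (same day).
The second Saturday is 1 + 1×7 = February 8.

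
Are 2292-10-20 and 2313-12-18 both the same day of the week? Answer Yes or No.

Yes

From Oct 20, 2292 to Dec 18, 2313 is 7728 days.
7728 mod 7 = 0, so they are the same weekday.
(Oct 20, 2292 is a Thursday; Dec 18, 2313 is a Thursday.)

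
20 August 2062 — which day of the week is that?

Sunday

Doomsday rule: the anchor day for the 2000s is Tuesday. For year 62: 62÷12 = 5 r 2, and 2÷4 = 0, so 5+2+0 = 7.
Tuesday + 7 ≡ Tuesday — that's 2062's doomsday.
In August the doomsday date is Aug 8.
Aug 20 is 12 days after Aug 8; 12 mod 7 = 5, so Tuesday + 5 = Sunday.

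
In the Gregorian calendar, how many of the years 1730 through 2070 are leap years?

Multiples of 4 in [1730,2070]: 85.
Of those, multiples of 100: 3 (not leap unless ÷400).
Multiples of 400: 1.
Leap years = 85 − 3 + 1 = 83.

83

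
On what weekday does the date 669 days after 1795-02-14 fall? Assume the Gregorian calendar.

Wednesday

First find the weekday of Feb 14, 1795. Doomsday rule: the anchor day for the 1700s is Sunday. For year 95: 95÷12 = 7 r 11, and 11÷4 = 2, so 7+11+2 = 20.
Sunday + 20 ≡ Saturday — that's 1795's doomsday.
In February the doomsday date is Feb 28 (1795 is not a leap year).
Feb 14 is 14 days before Feb 28; 14 mod 7 = 0, so Saturday − 0 = Saturday.
669 mod 7 = 4, so 669 days after a Saturday is Saturday + 4 = Wednesday.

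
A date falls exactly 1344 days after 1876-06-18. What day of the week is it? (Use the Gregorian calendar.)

Jun 18, 1876 is a Sunday.
1344 mod 7 = 0, so 1344 days after a Sunday is Sunday + 0 = Sunday.

Sunday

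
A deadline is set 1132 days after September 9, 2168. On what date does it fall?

October 16, 2171

+365 (one year) → Sep 9, 2169 (767 left).
+365 (one year) → Sep 9, 2170 (402 left).
+365 (one year) → Sep 9, 2171 (37 left).
Sep has 30 days: +22 → Oct 1, 2171 (15 left).
+15 → Oct 16, 2171.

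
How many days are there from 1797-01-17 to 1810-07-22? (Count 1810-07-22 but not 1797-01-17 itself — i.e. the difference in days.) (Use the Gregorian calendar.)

4933

Jan 17, 1797 → Jan 17, 1798: 365 days.
Jan 17, 1798 → Jan 17, 1799: 365 days.
Jan 17, 1799 → Jan 17, 1800: 365 days.
Jan 17, 1800 → Jan 17, 1801: 365 days.
Jan 17, 1801 → Jan 17, 1802: 365 days.
Jan 17, 1802 → Jan 17, 1803: 365 days.
Jan 17, 1803 → Jan 17, 1804: 365 days.
Jan 17, 1804 → Jan 17, 1805: 366 days (Feb 29, 1804 is in that span).
Jan 17, 1805 → Jan 17, 1806: 365 days.
Jan 17, 1806 → Jan 17, 1807: 365 days.
Jan 17, 1807 → Jan 17, 1808: 365 days.
Jan 17, 1808 → Jan 17, 1809: 366 days (Feb 29, 1808 is in that span).
Jan 17, 1809 → Jan 17, 1810: 365 days.
Jan 17, 1810 → Feb 17, 1810: 31 days (January has 31).
Feb 17, 1810 → Mar 17, 1810: 28 days (February has 28).
Mar 17, 1810 → Apr 17, 1810: 31 days (March has 31).
Apr 17, 1810 → May 17, 1810: 30 days (April has 30).
May 17, 1810 → Jun 17, 1810: 31 days (May has 31).
Jun 17, 1810 → Jul 17, 1810: 30 days (June has 30).
Jul 17, 1810 → Jul 22, 1810: 5 days.
Total: 4933 days.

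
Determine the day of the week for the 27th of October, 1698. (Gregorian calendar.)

Doomsday rule: the anchor day for the 1600s is Tuesday. For year 98: 98÷12 = 8 r 2, and 2÷4 = 0, so 8+2+0 = 10.
Tuesday + 10 ≡ Friday — that's 1698's doomsday.
In October the doomsday date is Oct 10.
Oct 27 is 17 days after Oct 10; 17 mod 7 = 3, so Friday + 3 = Monday.

Monday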